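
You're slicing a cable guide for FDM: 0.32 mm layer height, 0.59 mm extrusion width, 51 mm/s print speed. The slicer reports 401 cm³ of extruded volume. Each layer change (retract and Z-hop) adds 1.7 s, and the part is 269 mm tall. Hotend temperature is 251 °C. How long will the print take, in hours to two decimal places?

Line area: 0.32 × 0.59 → 0.1888 mm².
Total extruded path = 401000/0.1888 = 2123940.7 mm.
Extrusion time = 2123940.7 / 51, so 41645.9 s.
Layers = ⌈269/0.32⌉ = 841.
Z-hop total = 841 × 1.7 = 1429.7 s.
Total = 41645.9 + 1429.7 = 43075.6 s = 11.97 hours.

11.97 hours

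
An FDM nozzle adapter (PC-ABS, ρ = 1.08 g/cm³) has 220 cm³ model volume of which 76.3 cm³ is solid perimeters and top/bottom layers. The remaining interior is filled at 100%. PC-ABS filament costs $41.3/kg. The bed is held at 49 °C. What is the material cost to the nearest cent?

Infill region = 220 − 76.3, so 143.7 cm³.
Infill volume: 1.00 × 143.7 → 143.7 cm³.
Total extruded: 76.3 + 143.7 → 220 cm³.
Mass: 220 × 1.08 → 237.6 g.
At $41.3/kg: 237.6/1000 × 41.3 = $9.81.

$9.81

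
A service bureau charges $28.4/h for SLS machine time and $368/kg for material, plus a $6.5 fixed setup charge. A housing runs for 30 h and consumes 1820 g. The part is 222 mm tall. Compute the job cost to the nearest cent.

Machine-time cost: 28.4 × 30 → $852.00.
Material charge = 368 × 1820/1000 = $669.76.
Adding setup: 852.00 + 669.76 + 6.5 → $1528.26.

$1528.26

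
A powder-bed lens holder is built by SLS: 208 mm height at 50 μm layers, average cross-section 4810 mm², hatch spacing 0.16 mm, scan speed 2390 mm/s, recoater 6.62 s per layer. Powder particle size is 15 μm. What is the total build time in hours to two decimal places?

Number of layers: 208 / 0.05 → 4160 (rounded up).
Hatch length per layer: 4810 / 0.16 → 30062.5 mm.
Laser time per layer: 30062.5 / 2390 → 12.5785 s.
Layer cycle = 12.5785 + 6.62, so 19.1985 s.
Total: 4160 × 19.1985 s = 79865.76 s → 22.18 hours.

22.18 hours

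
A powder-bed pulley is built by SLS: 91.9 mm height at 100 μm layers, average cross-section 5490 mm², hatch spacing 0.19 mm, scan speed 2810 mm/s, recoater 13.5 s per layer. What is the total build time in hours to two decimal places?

6.07 hours

Layers = ⌈91.9/0.1⌉ = 919.
Per-layer scan distance = 5490 / 0.19, so 28894.7 mm.
Scan time per layer = 28894.7 / 2810 = 10.2828 s.
Per-layer time: 10.2828 + 13.5 → 23.7828 s.
Build time = 919 × 23.7828 = 21856.3932 s = 6.07 hours.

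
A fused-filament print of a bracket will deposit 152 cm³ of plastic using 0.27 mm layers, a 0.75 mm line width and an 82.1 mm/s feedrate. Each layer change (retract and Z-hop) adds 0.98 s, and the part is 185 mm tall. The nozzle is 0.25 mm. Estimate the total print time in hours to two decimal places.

Extrusion cross-section = 0.27 × 0.75, so 0.2025 mm².
Toolpath length = 152 cm³ / 0.2025 mm² = 152000 / 0.2025 = 750617.3 mm.
Extrusion time: 750617.3 / 82.1 → 9142.7 s.
Number of layers: 185 / 0.27 → 686 (rounded up).
Layer-change overhead = 686 × 0.98, so 672.28 s.
Total = 9142.7 + 672.28 = 9814.98 s = 2.73 hours.

2.73 hours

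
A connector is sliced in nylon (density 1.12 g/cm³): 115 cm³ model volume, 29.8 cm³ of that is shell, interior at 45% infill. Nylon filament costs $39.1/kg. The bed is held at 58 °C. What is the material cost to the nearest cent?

Infill region: 115 − 29.8 → 85.2 cm³.
Infill deposited: 0.45 × 85.2 → 38.34 cm³.
Deposited volume: 29.8 + 38.34 → 68.14 cm³.
Mass = 68.14 × 1.12, so 76.3168 g.
At $39.1/kg: 76.3168/1000 × 39.1 = $2.98.

$2.98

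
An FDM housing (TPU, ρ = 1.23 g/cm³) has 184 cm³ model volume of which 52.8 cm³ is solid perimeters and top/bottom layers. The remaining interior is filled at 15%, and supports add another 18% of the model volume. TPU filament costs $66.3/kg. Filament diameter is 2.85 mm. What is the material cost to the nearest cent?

Volume inside the shell: 184 − 52.8 → 131.2 cm³.
Infill volume = 0.15 × 131.2 = 19.68 cm³.
Support = 0.18 × 184 = 33.12 cm³.
Total extruded: 52.8 + 19.68 + 33.12 → 105.6 cm³.
Mass = 105.6 × 1.23 = 129.888 g.
Cost = 129.888 g / 1000 × $66.3/kg = $8.61.

$8.61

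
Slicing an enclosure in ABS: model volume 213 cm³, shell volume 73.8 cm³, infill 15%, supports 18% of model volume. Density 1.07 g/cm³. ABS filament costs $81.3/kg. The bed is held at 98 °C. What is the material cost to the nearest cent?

Volume inside the shell: 213 − 73.8 → 139.2 cm³.
Deposited infill = 0.15 × 139.2 = 20.88 cm³.
Support = 0.18 × 213 = 38.34 cm³.
Deposited volume: 73.8 + 20.88 + 38.34 → 133.02 cm³.
Mass = 133.02 × 1.07 = 142.3314 g.
Cost = 142.3314 g / 1000 × $81.3/kg = $11.57.

$11.57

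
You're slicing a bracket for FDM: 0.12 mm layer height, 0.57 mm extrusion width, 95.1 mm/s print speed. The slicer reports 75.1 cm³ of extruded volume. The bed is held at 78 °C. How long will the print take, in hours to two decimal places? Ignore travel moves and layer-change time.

3.21 hours

Extrusion cross-section = 0.12 × 0.57 = 0.0684 mm².
Total extruded path = 75100/0.0684 = 1097953.2 mm.
Print-move time = 1097953.2 / 95.1, so 11545.2 s.
That's 11545.2 s → 3.21 hours.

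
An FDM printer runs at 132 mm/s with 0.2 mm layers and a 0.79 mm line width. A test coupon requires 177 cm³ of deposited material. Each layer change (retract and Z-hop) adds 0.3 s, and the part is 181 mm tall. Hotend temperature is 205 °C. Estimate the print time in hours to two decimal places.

Extrusion cross-section = 0.2 × 0.79 = 0.158 mm².
Toolpath length = 177 cm³ / 0.158 mm² = 177000 / 0.158 = 1120253.2 mm.
Extrusion time = 1120253.2 / 132 = 8486.8 s.
Layers = ⌈181/0.2⌉ = 905.
Z-hop total = 905 × 0.3, so 271.5 s.
Total = 8486.8 + 271.5 = 8758.3 s = 2.43 hours.

2.43 hours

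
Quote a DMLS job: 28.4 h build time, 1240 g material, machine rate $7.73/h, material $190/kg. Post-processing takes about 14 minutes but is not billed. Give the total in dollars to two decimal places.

$455.13

Machine cost = 7.73 × 28.4, so $219.532.
Feedstock cost = 190 × 1240/1000, so $235.60.
Job cost: 219.532 + 235.60 = 455.132 ≈ $455.13.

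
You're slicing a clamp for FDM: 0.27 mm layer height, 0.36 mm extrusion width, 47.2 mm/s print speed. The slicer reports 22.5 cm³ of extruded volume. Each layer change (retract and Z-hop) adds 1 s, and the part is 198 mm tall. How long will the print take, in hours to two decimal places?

1.57 hours

Bead cross-section = 0.27 × 0.36 = 0.0972 mm².
Path length: 22500 mm³ / 0.0972 mm² → 231481.5 mm.
Extrusion time = 231481.5 / 47.2, so 4904.3 s.
Layer count = ceil(198 / 0.27) = 734.
Z-hop total: 734 × 1 → 734 s.
Total = 4904.3 + 734 = 5638.3 s = 1.57 hours.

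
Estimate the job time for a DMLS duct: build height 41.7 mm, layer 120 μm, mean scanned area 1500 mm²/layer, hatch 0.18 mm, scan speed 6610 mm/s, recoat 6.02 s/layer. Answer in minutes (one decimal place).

42.2 minutes

Layers = ⌈41.7/0.12⌉ = 348.
Hatch length per layer = 1500 / 0.18, so 8333.3 mm.
Laser time per layer = 8333.3 / 6610, so 1.2607 s.
Layer cycle = 1.2607 + 6.02, so 7.2807 s.
Total: 348 × 7.2807 s = 2533.6836 s → 42.2 minutes.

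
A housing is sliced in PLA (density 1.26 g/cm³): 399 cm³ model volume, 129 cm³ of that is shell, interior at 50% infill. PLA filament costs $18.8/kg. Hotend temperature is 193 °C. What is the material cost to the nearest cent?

$6.25

Volume inside the shell = 399 − 129, so 270 cm³.
Infill volume = 0.50 × 270 = 135 cm³.
Total printed volume = 129 + 135 = 264 cm³.
Mass = 264 × 1.26, so 332.64 g.
Cost = 332.64 g / 1000 × $18.8/kg = $6.25.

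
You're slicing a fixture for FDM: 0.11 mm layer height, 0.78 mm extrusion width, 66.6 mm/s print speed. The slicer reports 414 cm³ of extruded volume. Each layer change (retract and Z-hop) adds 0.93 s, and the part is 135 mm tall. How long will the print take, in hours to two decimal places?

Extrusion cross-section = 0.11 × 0.78, so 0.0858 mm².
Total extruded path = 414000/0.0858 = 4825174.8 mm.
Extrusion time = 4825174.8 / 66.6, so 72450.1 s.
Layers = ⌈135/0.11⌉ = 1228.
Z-hop total = 1228 × 0.93, so 1142.04 s.
Altogether 72450.1 + 1142.04 = 73592.14 s, i.e. 20.44 hours.

20.44 hours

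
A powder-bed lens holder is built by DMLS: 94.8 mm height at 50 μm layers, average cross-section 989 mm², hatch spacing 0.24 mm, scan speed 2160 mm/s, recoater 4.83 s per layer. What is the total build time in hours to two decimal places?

Layer count = ceil(94.8 / 0.05) = 1896.
Per-layer scan distance = 989 / 0.24, so 4120.8 mm.
Laser time per layer = 4120.8 / 2160 = 1.9078 s.
Time per layer = 1.9078 + 4.83 = 6.7378 s.
1896 layers × 6.7378 s/layer = 12774.8688 s, i.e. 3.55 hours.

3.55 hours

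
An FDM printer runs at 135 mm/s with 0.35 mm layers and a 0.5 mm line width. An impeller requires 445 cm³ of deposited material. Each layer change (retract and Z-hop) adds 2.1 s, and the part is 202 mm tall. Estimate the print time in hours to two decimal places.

Extrusion cross-section = 0.35 × 0.5, so 0.175 mm².
Total extruded path = 445000/0.175 = 2542857.1 mm.
Extrusion time = 2542857.1 / 135 = 18836 s.
Number of layers: 202 / 0.35 → 578 (rounded up).
Z-hop total: 578 × 2.1 → 1213.8 s.
Altogether 18836 + 1213.8 = 20049.8 s, i.e. 5.57 hours.

5.57 hours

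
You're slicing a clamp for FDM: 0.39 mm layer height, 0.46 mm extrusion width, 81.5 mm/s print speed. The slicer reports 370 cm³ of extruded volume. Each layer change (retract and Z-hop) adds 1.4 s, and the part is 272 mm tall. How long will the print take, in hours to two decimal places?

Line area: 0.39 × 0.46 → 0.1794 mm².
Path length: 370000 mm³ / 0.1794 mm² → 2062430.3 mm.
Extrusion time: 2062430.3 / 81.5 → 25305.9 s.
Layer count = ceil(272 / 0.39) = 698.
Layer-change overhead = 698 × 1.4, so 977.2 s.
Altogether 25305.9 + 977.2 = 26283.1 s, i.e. 7.30 hours.

7.30 hours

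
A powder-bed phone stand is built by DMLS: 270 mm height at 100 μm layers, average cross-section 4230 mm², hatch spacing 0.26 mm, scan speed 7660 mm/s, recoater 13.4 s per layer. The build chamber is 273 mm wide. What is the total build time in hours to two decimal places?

Layers = ⌈270/0.1⌉ = 2700.
Scan path per layer = 4230 / 0.26 = 16269.2 mm.
Scan time per layer: 16269.2 / 7660 → 2.1239 s.
Layer cycle = 2.1239 + 13.4, so 15.5239 s.
Total: 2700 × 15.5239 s = 41914.53 s → 11.64 hours.

11.64 hours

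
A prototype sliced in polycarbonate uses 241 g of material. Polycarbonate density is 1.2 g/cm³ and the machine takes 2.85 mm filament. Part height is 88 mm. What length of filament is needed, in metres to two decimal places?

Volume = 241 g / 1.2 g·cm⁻³ = 200.8333 cm³ = 200833.3 mm³.
Cross-section of 2.85 mm filament: π·(2.85/2)² = 6.3794 mm².
L = V/A = 200833.3/6.3794 = 31481.53 mm → 31.48 m.

31.48 m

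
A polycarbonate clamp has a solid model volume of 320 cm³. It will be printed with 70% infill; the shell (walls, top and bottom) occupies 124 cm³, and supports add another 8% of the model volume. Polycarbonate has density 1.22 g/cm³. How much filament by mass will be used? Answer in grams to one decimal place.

Volume inside the shell: 320 − 124 → 196 cm³.
Deposited infill = 0.70 × 196 = 137.2 cm³.
Support = 0.08 × 320 = 25.6 cm³.
Deposited volume = 124 + 137.2 + 25.6, so 286.8 cm³.
Mass: 286.8 × 1.22 → 349.896 g.

349.9 g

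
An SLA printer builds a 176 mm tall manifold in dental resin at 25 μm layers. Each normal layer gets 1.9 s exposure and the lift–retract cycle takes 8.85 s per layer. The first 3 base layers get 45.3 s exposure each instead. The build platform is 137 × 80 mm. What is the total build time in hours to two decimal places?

21.06 hours

Number of layers: 176 / 0.025 → 7040 (rounded up).
Bottom layers: 3 × (45.3 + 8.85) → 162.45 s.
Regular layers: 7037 × (1.9 + 8.85) → 75647.75 s.
Total = 162.45 + 75647.75 = 75810.2 s = 21.06 hours.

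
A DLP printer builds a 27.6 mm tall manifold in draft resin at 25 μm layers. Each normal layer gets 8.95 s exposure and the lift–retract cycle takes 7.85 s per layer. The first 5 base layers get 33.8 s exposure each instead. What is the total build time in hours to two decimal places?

Layer count = ceil(27.6 / 0.025) = 1104.
Burn-in layers: 5 × (33.8 + 7.85) → 208.25 s.
Regular layers = 1099 × (8.95 + 7.85), so 18463.2 s.
Total = 208.25 + 18463.2 = 18671.45 s = 5.19 hours.

5.19 hours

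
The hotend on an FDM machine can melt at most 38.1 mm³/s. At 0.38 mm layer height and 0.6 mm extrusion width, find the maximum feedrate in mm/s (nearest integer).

167 mm/s

A = 0.38 × 0.6 = 0.228 mm².
v_max = Q/A = 38.1/0.228 = 167.11 mm/s → 167 mm/s.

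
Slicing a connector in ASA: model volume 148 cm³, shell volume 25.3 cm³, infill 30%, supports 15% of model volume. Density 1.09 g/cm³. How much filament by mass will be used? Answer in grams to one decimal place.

91.9 g

Volume inside the shell = 148 − 25.3, so 122.7 cm³.
Infill volume = 0.30 × 122.7 = 36.81 cm³.
Support: 0.15 × 148 → 22.2 cm³.
Total printed volume = 25.3 + 36.81 + 22.2 = 84.31 cm³.
Mass = 84.31 × 1.09, so 91.8979 g.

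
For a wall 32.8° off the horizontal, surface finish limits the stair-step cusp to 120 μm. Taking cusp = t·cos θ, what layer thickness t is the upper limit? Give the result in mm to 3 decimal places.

0.143 mm

t = h_c / cos θ = 0.12 / 0.8406 = 0.143 mm.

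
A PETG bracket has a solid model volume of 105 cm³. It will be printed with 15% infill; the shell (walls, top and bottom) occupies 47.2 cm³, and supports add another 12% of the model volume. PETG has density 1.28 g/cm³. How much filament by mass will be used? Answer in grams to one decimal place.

Interior volume: 105 − 47.2 → 57.8 cm³.
Infill volume: 0.15 × 57.8 → 8.67 cm³.
Support: 0.12 × 105 → 12.6 cm³.
Total printed volume = 47.2 + 8.67 + 12.6 = 68.47 cm³.
Mass = 68.47 × 1.28, so 87.6416 g.

87.6 g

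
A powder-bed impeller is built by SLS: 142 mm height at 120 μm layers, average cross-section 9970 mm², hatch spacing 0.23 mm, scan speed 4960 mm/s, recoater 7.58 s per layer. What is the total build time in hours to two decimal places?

Layer count = ceil(142 / 0.12) = 1184.
Scan path per layer = 9970 / 0.23 = 43347.8 mm.
Laser time per layer: 43347.8 / 4960 → 8.7395 s.
Per-layer time: 8.7395 + 7.58 → 16.3195 s.
1184 layers × 16.3195 s/layer = 19322.288 s, i.e. 5.37 hours.

5.37 hours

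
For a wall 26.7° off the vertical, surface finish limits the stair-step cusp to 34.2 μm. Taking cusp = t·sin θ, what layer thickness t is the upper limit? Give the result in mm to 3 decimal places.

0.076 mm

t = h_c / sin θ = 0.0342 / 0.4493 = 0.076 mm.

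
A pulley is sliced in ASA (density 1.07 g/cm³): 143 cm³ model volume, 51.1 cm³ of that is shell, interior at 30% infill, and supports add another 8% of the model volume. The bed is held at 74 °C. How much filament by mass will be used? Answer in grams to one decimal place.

96.4 g

Infill region: 143 − 51.1 → 91.9 cm³.
Infill deposited = 0.30 × 91.9 = 27.57 cm³.
Support = 0.08 × 143, so 11.44 cm³.
Deposited volume = 51.1 + 27.57 + 11.44 = 90.11 cm³.
Mass = 90.11 × 1.07, so 96.4177 g.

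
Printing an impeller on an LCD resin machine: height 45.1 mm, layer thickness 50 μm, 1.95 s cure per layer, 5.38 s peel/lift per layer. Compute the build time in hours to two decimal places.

Number of layers: 45.1 / 0.05 → 902 (rounded up).
Cycle time: 1.95 + 5.38 → 7.33 s.
Build time: 902 × 7.33 s = 6611.66 s, i.e. 1.84 hours.

1.84 hours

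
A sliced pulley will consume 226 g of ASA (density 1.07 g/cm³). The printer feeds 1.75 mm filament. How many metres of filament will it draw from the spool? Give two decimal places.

87.81 m

Extruded volume: 226/1.07 = 211.215 cm³ (211215 mm³).
Cross-section of 1.75 mm filament: π·(1.75/2)² = 2.4053 mm².
L = V/A = 211215/2.4053 = 87812.33 mm → 87.81 m.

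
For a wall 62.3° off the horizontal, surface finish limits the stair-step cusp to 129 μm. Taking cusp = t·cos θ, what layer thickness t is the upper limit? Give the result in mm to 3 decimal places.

Layer height = cusp / cos(62.3°) = 0.129 / 0.4648 = 0.278 mm.

0.278 mm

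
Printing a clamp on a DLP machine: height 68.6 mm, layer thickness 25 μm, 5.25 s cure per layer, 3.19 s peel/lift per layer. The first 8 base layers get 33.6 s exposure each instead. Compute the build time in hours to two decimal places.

Layer count = ceil(68.6 / 0.025) = 2744.
Bottom layers = 8 × (33.6 + 3.19) = 294.32 s.
Normal layers = 2736 × (5.25 + 3.19) = 23091.84 s.
Sum: 294.32 + 23091.84 = 23386.16 s → 6.50 hours.

6.50 hours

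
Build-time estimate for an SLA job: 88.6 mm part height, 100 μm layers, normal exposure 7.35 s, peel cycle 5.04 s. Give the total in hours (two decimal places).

Layers = ⌈88.6/0.1⌉ = 886.
Cycle time = 7.35 + 5.04 = 12.39 s.
Build time: 886 × 12.39 s = 10977.54 s, i.e. 3.05 hours.

3.05 hours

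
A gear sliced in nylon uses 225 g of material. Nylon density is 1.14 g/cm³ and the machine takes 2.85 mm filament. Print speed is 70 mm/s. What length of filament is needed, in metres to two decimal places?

Extruded volume: 225/1.14 = 197.3684 cm³ (197368.4 mm³).
Cross-section of 2.85 mm filament: π·(2.85/2)² = 6.3794 mm².
L = V/A = 197368.4/6.3794 = 30938.4 mm → 30.94 m.

30.94 m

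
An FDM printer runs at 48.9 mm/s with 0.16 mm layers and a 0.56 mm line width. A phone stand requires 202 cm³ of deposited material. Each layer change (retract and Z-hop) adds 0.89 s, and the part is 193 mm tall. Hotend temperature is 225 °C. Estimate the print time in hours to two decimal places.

Extrusion cross-section = 0.16 × 0.56, so 0.0896 mm².
Total extruded path = 202000/0.0896 = 2254464.3 mm.
Extrusion time = 2254464.3 / 48.9, so 46103.6 s.
Layers = ⌈193/0.16⌉ = 1207.
Layer-change overhead = 1207 × 0.89 = 1074.23 s.
Total = 46103.6 + 1074.23 = 47177.83 s = 13.10 hours.

13.10 hours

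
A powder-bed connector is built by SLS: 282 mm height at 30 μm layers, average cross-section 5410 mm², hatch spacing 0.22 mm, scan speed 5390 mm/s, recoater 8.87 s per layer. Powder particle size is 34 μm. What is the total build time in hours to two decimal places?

35.07 hours

Layers = ⌈282/0.03⌉ = 9400.
Hatch length per layer: 5410 / 0.22 → 24590.9 mm.
Scan time per layer = 24590.9 / 5390 = 4.5623 s.
Per-layer time = 4.5623 + 8.87, so 13.4323 s.
Build time = 9400 × 13.4323 = 126263.62 s = 35.07 hours.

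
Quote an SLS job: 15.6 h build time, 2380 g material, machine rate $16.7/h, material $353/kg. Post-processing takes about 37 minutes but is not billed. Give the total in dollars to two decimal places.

Machine cost = 16.7 × 15.6, so $260.52.
Material charge: 353 × 2380/1000 → $840.14.
Job cost: 260.52 + 840.14 = $1100.66.

$1100.66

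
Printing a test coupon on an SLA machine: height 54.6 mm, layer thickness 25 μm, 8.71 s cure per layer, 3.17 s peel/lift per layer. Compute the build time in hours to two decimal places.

Number of layers: 54.6 / 0.025 → 2184 (rounded up).
Each layer takes = 8.71 + 3.17, so 11.88 s.
Build time: 2184 × 11.88 s = 25945.92 s, i.e. 7.21 hours.

7.21 hours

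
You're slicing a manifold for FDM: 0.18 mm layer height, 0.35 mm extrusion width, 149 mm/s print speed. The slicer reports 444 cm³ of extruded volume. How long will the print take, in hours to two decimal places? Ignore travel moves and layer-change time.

13.14 hours

Extrusion cross-section: 0.18 × 0.35 → 0.063 mm².
Total extruded path = 444000/0.063 = 7047619 mm.
Print-move time: 7047619 / 149 → 47299.5 s.
That's 47299.5 s → 13.14 hours.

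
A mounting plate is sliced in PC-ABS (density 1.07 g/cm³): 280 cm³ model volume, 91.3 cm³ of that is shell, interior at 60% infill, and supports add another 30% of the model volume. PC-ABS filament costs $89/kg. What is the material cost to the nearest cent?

$27.48

Volume inside the shell: 280 − 91.3 → 188.7 cm³.
Deposited infill = 0.60 × 188.7, so 113.22 cm³.
Support = 0.30 × 280 = 84 cm³.
Deposited volume = 91.3 + 113.22 + 84, so 288.52 cm³.
Mass = 288.52 × 1.07, so 308.7164 g.
Cost = 308.7164 g / 1000 × $89/kg = $27.48.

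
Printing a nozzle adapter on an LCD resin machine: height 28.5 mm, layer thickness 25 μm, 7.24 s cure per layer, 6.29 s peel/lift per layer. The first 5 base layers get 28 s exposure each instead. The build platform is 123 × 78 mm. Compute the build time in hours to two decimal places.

4.31 hours

Layer count = ceil(28.5 / 0.025) = 1140.
Bottom layers = 5 × (28 + 6.29) = 171.45 s.
Regular layers = 1135 × (7.24 + 6.29), so 15356.55 s.
Sum: 171.45 + 15356.55 = 15528 s → 4.31 hours.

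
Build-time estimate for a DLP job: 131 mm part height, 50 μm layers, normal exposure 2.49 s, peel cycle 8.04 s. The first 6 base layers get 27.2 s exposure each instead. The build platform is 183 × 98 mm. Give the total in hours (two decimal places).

Layers = ⌈131/0.05⌉ = 2620.
Base layers: 6 × (27.2 + 8.04) → 211.44 s.
Regular layers: 2614 × (2.49 + 8.04) → 27525.42 s.
Sum: 211.44 + 27525.42 = 27736.86 s → 7.70 hours.

7.70 hours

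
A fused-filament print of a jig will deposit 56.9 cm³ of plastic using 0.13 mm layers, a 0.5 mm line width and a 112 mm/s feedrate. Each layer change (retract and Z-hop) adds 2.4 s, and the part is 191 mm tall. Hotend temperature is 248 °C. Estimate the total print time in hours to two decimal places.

3.15 hours

Line area = 0.13 × 0.5, so 0.065 mm².
Toolpath length = 56.9 cm³ / 0.065 mm² = 56900 / 0.065 = 875384.6 mm.
Extrusion time: 875384.6 / 112 → 7815.9 s.
Number of layers: 191 / 0.13 → 1470 (rounded up).
Non-print overhead = 1470 × 2.4 = 3528 s.
Altogether 7815.9 + 3528 = 11343.9 s, i.e. 3.15 hours.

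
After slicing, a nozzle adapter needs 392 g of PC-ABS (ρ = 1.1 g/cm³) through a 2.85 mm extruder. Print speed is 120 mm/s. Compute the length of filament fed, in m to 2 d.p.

Extruded volume: 392/1.1 = 356.3636 cm³ (356363.6 mm³).
A = π r² = π × 1.425² = 6.3794 mm².
L = V/A = 356363.6/6.3794 = 55861.62 mm → 55.86 m.

55.86 m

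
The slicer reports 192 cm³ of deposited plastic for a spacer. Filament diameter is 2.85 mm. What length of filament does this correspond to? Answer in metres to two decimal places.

30.10 m

A = π r² = π × 1.425² = 6.3794 mm².
Length = 192 cm³ / 6.3794 mm² = 192000 / 6.3794 = 30096.87 mm = 30.10 m.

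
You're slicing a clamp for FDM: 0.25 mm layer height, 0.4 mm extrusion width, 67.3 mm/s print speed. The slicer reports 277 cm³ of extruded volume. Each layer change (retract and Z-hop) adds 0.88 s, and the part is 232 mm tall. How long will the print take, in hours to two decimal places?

Line area = 0.25 × 0.4, so 0.1 mm².
Total extruded path = 277000/0.1 = 2770000 mm.
Time extruding = 2770000 / 67.3 = 41159 s.
Number of layers: 232 / 0.25 → 928 (rounded up).
Non-print overhead = 928 × 0.88 = 816.64 s.
Altogether 41159 + 816.64 = 41975.64 s, i.e. 11.66 hours.

11.66 hours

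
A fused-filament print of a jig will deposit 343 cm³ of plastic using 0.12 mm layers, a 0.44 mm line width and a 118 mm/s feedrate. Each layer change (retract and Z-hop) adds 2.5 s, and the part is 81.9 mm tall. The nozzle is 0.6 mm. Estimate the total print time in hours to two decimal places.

15.77 hours

Extrusion cross-section = 0.12 × 0.44 = 0.0528 mm².
Toolpath length = 343 cm³ / 0.0528 mm² = 343000 / 0.0528 = 6496212.1 mm.
Time extruding: 6496212.1 / 118 → 55052.6 s.
Layers = ⌈81.9/0.12⌉ = 683.
Non-print overhead = 683 × 2.5, so 1707.5 s.
Altogether 55052.6 + 1707.5 = 56760.1 s, i.e. 15.77 hours.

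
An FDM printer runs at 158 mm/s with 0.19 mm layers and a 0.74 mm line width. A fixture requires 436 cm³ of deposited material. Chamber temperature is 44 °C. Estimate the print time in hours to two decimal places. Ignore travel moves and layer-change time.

Extrusion cross-section = 0.19 × 0.74, so 0.1406 mm².
Toolpath length = 436 cm³ / 0.1406 mm² = 436000 / 0.1406 = 3100995.7 mm.
Extrusion time = 3100995.7 / 158, so 19626.6 s.
Converting: 19626.6 s = 5.45 hours.

5.45 hours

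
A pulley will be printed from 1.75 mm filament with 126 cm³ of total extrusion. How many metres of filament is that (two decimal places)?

Filament cross-section = π × (1.75/2)² = 2.4053 mm².
L = 126000 mm³ / 2.4053 mm² = 52384.32 mm, i.e. 52.38 m.

52.38 m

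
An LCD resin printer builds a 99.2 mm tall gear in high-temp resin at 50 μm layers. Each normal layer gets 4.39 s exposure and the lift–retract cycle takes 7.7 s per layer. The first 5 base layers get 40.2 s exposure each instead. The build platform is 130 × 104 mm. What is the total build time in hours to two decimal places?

Layers = ⌈99.2/0.05⌉ = 1984.
Base layers = 5 × (40.2 + 7.7) = 239.5 s.
Regular layers = 1979 × (4.39 + 7.7) = 23926.11 s.
Total = 239.5 + 23926.11 = 24165.61 s = 6.71 hours.

6.71 hours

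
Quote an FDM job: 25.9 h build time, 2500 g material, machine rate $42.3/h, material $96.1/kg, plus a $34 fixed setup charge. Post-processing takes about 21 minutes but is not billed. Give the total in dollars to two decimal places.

Time charge = 42.3 × 25.9 = $1095.57.
Feedstock cost = 96.1 × 2500/1000, so $240.25.
Adding setup: 1095.57 + 240.25 + 34 → $1369.82.

$1369.82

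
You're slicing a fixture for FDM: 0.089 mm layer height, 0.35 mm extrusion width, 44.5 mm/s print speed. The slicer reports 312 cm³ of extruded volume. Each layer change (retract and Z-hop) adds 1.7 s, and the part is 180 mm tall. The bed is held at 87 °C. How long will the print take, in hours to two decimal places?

Bead cross-section: 0.089 × 0.35 → 0.03115 mm².
Total extruded path = 312000/0.03115 = 10016051.4 mm.
Extrusion time = 10016051.4 / 44.5, so 225079.8 s.
Layer count = ceil(180 / 0.089) = 2023.
Non-print overhead = 2023 × 1.7 = 3439.1 s.
Altogether 225079.8 + 3439.1 = 228518.9 s, i.e. 63.48 hours.

63.48 hours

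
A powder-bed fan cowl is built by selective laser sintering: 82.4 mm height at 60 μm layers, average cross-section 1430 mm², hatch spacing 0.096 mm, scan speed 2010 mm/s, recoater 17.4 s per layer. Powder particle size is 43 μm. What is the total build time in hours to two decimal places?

Layer count = ceil(82.4 / 0.06) = 1374.
Hatch length per layer = 1430 / 0.096 = 14895.8 mm.
Scan time per layer = 14895.8 / 2010, so 7.4108 s.
Layer cycle: 7.4108 + 17.4 → 24.8108 s.
Build time = 1374 × 24.8108 = 34090.0392 s = 9.47 hours.

9.47 hours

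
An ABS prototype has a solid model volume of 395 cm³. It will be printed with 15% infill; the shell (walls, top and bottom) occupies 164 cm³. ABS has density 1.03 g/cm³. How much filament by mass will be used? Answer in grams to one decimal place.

204.6 g

Infill region = 395 − 164, so 231 cm³.
Deposited infill = 0.15 × 231, so 34.65 cm³.
Total printed volume: 164 + 34.65 → 198.65 cm³.
Mass = 198.65 × 1.03 = 204.6095 g.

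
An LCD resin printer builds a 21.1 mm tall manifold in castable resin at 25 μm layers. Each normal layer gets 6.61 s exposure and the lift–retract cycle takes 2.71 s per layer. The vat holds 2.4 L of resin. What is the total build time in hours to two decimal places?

2.19 hours

Layers = ⌈21.1/0.025⌉ = 844.
Cycle time = 6.61 + 2.71 = 9.32 s.
Total = 844 × 9.32 = 7866.08 s = 2.19 hours.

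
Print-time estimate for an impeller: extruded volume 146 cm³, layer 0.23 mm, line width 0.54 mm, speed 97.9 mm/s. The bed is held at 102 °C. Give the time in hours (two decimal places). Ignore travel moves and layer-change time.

Extrusion cross-section = 0.23 × 0.54, so 0.1242 mm².
Total extruded path = 146000/0.1242 = 1175523.3 mm.
Print-move time = 1175523.3 / 97.9, so 12007.4 s.
Converting: 12007.4 s = 3.34 hours.

3.34 hours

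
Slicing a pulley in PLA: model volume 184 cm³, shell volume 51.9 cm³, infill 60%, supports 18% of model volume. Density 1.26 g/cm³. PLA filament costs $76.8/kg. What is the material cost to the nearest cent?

Interior volume: 184 − 51.9 → 132.1 cm³.
Infill deposited = 0.60 × 132.1 = 79.26 cm³.
Support = 0.18 × 184, so 33.12 cm³.
Total extruded = 51.9 + 79.26 + 33.12 = 164.28 cm³.
Mass = 164.28 × 1.26 = 206.9928 g.
At $76.8/kg: 206.9928/1000 × 76.8 = $15.90.

$15.90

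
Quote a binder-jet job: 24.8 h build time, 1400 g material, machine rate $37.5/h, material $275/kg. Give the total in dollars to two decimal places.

$1315.00

Machine-time cost: 37.5 × 24.8 → $930.00.
Material cost = 275 × 1400/1000, so $385.00.
Total = 930.00 + 385.00 = $1315.00.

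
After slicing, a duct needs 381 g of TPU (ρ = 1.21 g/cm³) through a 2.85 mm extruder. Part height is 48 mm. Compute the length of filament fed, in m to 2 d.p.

Extruded volume: 381/1.21 = 314.876 cm³ (314876 mm³).
Cross-section of 2.85 mm filament: π·(2.85/2)² = 6.3794 mm².
L = V/A = 314876/6.3794 = 49358.25 mm → 49.36 m.

49.36 m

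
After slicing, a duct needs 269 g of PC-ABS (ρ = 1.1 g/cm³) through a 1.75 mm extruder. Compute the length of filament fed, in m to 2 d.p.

101.67 m

Extruded volume: 269/1.1 = 244.5455 cm³ (244545.5 mm³).
Filament cross-section = π × (1.75/2)² = 2.4053 mm².
L = V/A = 244545.5/2.4053 = 101669.44 mm → 101.67 m.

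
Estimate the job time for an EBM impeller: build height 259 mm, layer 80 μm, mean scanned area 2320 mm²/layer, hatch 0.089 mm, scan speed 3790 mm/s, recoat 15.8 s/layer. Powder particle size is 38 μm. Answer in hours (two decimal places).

Layer count = ceil(259 / 0.08) = 3238.
Scan path per layer = 2320 / 0.089, so 26067.4 mm.
Beam time per layer = 26067.4 / 3790 = 6.8779 s.
Per-layer time = 6.8779 + 15.8 = 22.6779 s.
Build time = 3238 × 22.6779 = 73431.0402 s = 20.40 hours.

20.40 hours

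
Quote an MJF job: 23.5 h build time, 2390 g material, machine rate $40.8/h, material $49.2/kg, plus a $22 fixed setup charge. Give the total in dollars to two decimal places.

$1098.39

Machine-time cost: 40.8 × 23.5 → $958.80.
Feedstock cost = 49.2 × 2390/1000, so $117.588.
Adding setup: 958.80 + 117.588 + 22 → 1098.388 ≈ $1098.39.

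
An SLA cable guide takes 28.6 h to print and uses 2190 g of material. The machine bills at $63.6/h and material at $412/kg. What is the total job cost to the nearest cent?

Machine cost: 63.6 × 28.6 → $1818.96.
Material charge = 412 × 2190/1000 = $902.28.
Job cost: 1818.96 + 902.28 = $2721.24.

$2721.24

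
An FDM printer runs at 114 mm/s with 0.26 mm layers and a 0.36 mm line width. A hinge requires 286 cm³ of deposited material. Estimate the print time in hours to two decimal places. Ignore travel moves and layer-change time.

Bead cross-section = 0.26 × 0.36 = 0.0936 mm².
Total extruded path = 286000/0.0936 = 3055555.6 mm.
Extrusion time = 3055555.6 / 114, so 26803.1 s.
Converting: 26803.1 s = 7.45 hours.

7.45 hours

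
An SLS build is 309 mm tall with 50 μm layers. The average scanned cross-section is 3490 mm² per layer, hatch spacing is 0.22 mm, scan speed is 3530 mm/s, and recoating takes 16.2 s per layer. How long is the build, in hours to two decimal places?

35.52 hours

Layer count = ceil(309 / 0.05) = 6180.
Per-layer scan distance = 3490 / 0.22, so 15863.6 mm.
Scan time per layer = 15863.6 / 3530 = 4.4939 s.
Per-layer time = 4.4939 + 16.2 = 20.6939 s.
Total: 6180 × 20.6939 s = 127888.302 s → 35.52 hours.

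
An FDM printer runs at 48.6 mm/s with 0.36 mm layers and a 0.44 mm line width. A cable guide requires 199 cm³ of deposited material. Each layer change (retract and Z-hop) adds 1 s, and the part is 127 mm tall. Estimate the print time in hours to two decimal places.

Bead cross-section: 0.36 × 0.44 → 0.1584 mm².
Path length: 199000 mm³ / 0.1584 mm² → 1256313.1 mm.
Extrusion time = 1256313.1 / 48.6, so 25850.1 s.
Number of layers: 127 / 0.36 → 353 (rounded up).
Non-print overhead: 353 × 1 → 353 s.
Total = 25850.1 + 353 = 26203.1 s = 7.28 hours.

7.28 hours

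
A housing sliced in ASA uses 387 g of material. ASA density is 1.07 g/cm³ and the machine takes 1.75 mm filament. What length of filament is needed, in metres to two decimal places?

Extruded volume: 387/1.07 = 361.6822 cm³ (361682.2 mm³).
Filament cross-section = π × (1.75/2)² = 2.4053 mm².
Length = 361682.2 / 2.4053 = 150368.85 mm = 150.37 m.

150.37 m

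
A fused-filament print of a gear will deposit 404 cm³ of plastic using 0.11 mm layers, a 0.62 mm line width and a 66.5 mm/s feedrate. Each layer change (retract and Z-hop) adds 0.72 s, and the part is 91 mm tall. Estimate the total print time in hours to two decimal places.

Bead cross-section = 0.11 × 0.62, so 0.0682 mm².
Toolpath length = 404 cm³ / 0.0682 mm² = 404000 / 0.0682 = 5923753.7 mm.
Extrusion time = 5923753.7 / 66.5 = 89079 s.
Number of layers: 91 / 0.11 → 828 (rounded up).
Z-hop total: 828 × 0.72 → 596.16 s.
Total = 89079 + 596.16 = 89675.16 s = 24.91 hours.

24.91 hours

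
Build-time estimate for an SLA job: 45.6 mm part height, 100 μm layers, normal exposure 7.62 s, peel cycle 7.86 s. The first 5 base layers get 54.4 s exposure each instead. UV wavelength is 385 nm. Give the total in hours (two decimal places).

2.03 hours

Layers = ⌈45.6/0.1⌉ = 456.
Burn-in layers = 5 × (54.4 + 7.86), so 311.3 s.
Remaining layers = 451 × (7.62 + 7.86) = 6981.48 s.
Total = 311.3 + 6981.48 = 7292.78 s = 2.03 hours.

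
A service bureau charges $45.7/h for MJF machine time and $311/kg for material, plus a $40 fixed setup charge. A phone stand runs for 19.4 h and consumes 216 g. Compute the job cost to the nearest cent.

$993.76

Time charge: 45.7 × 19.4 → $886.58.
Material charge: 311 × 216/1000 → $67.176.
Total = 886.58 + 67.176 + 40 = 993.756 ≈ $993.76.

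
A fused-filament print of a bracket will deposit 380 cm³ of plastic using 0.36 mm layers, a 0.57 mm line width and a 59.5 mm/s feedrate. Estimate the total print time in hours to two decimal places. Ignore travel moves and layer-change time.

Bead cross-section = 0.36 × 0.57, so 0.2052 mm².
Path length: 380000 mm³ / 0.2052 mm² → 1851851.9 mm.
Time extruding = 1851851.9 / 59.5, so 31123.6 s.
Converting: 31123.6 s = 8.65 hours.

8.65 hours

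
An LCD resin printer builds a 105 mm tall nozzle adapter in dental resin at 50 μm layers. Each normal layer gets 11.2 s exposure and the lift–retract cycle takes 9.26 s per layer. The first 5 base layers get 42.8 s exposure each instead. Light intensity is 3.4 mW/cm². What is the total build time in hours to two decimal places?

11.98 hours

Layer count = ceil(105 / 0.05) = 2100.
Burn-in layers: 5 × (42.8 + 9.26) → 260.3 s.
Normal layers: 2095 × (11.2 + 9.26) → 42863.7 s.
Sum: 260.3 + 42863.7 = 43124 s → 11.98 hours.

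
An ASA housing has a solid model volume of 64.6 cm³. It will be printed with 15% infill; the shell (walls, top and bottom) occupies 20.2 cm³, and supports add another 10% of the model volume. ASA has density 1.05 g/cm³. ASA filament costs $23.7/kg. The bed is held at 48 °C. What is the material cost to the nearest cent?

Infill region = 64.6 − 20.2 = 44.4 cm³.
Infill volume = 0.15 × 44.4, so 6.66 cm³.
Support = 0.10 × 64.6, so 6.46 cm³.
Total extruded: 20.2 + 6.66 + 6.46 → 33.32 cm³.
Mass: 33.32 × 1.05 → 34.986 g.
At $23.7/kg: 34.986/1000 × 23.7 = $0.83.

$0.83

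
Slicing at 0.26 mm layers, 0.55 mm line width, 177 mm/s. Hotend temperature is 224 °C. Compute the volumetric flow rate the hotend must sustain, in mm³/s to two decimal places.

25.31

A: 0.26 × 0.55 → 0.143 mm².
Volumetric flow = 177 × 0.143 = 25.31 mm³/s.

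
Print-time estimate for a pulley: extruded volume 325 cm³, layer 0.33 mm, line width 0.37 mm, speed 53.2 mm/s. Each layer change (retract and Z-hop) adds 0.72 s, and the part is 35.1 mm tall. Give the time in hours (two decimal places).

13.92 hours

Extrusion cross-section = 0.33 × 0.37, so 0.1221 mm².
Path length: 325000 mm³ / 0.1221 mm² → 2661752.7 mm.
Print-move time = 2661752.7 / 53.2, so 50032.9 s.
Number of layers: 35.1 / 0.33 → 107 (rounded up).
Layer-change overhead: 107 × 0.72 → 77.04 s.
Altogether 50032.9 + 77.04 = 50109.94 s, i.e. 13.92 hours.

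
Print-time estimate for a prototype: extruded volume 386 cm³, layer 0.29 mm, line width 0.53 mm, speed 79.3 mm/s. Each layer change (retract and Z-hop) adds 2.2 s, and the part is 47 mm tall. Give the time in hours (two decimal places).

Bead cross-section = 0.29 × 0.53, so 0.1537 mm².
Path length: 386000 mm³ / 0.1537 mm² → 2511385.8 mm.
Extrusion time: 2511385.8 / 79.3 → 31669.4 s.
Layer count = ceil(47 / 0.29) = 163.
Z-hop total = 163 × 2.2, so 358.6 s.
Altogether 31669.4 + 358.6 = 32028 s, i.e. 8.90 hours.

8.90 hours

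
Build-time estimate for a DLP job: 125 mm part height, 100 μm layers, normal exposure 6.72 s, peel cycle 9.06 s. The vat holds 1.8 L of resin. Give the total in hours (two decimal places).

5.48 hours

Layers = ⌈125/0.1⌉ = 1250.
Each layer takes = 6.72 + 9.06, so 15.78 s.
Total = 1250 × 15.78 = 19725 s = 5.48 hours.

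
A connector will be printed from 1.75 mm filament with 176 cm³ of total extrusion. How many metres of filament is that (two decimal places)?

Cross-section of 1.75 mm filament: π·(1.75/2)² = 2.4053 mm².
L = 176000 mm³ / 2.4053 mm² = 73171.75 mm, i.e. 73.17 m.

73.17 m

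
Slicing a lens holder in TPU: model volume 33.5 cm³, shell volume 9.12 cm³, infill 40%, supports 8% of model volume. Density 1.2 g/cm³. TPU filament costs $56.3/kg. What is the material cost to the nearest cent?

$1.46

Interior volume = 33.5 − 9.12 = 24.38 cm³.
Deposited infill = 0.40 × 24.38 = 9.752 cm³.
Support: 0.08 × 33.5 → 2.68 cm³.
Deposited volume = 9.12 + 9.752 + 2.68, so 21.552 cm³.
Mass: 21.552 × 1.2 → 25.8624 g.
Cost = 25.8624 g / 1000 × $56.3/kg = $1.46.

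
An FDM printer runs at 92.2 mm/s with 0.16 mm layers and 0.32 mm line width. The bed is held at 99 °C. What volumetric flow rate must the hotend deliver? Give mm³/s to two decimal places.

4.72

Bead cross-section: 0.16 × 0.32 → 0.0512 mm².
Q = v·A = 92.2 × 0.0512 = 4.72 mm³/s.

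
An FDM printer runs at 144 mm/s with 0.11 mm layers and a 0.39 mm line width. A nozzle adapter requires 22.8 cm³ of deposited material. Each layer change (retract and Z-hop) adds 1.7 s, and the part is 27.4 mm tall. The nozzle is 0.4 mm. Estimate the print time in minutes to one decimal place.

Bead cross-section = 0.11 × 0.39, so 0.0429 mm².
Total extruded path = 22800/0.0429 = 531468.5 mm.
Extrusion time: 531468.5 / 144 → 3690.8 s.
Layer count = ceil(27.4 / 0.11) = 250.
Layer-change overhead = 250 × 1.7 = 425 s.
Total = 3690.8 + 425 = 4115.8 s = 68.6 minutes.

68.6 minutes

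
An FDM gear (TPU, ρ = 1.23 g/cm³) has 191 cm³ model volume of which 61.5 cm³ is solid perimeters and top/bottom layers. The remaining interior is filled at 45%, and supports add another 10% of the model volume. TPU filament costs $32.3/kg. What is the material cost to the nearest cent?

Interior volume = 191 − 61.5, so 129.5 cm³.
Deposited infill = 0.45 × 129.5 = 58.275 cm³.
Support = 0.10 × 191 = 19.1 cm³.
Total extruded = 61.5 + 58.275 + 19.1 = 138.875 cm³.
Mass = 138.875 × 1.23, so 170.81625 g.
Cost = 170.81625 g / 1000 × $32.3/kg = $5.52.

$5.52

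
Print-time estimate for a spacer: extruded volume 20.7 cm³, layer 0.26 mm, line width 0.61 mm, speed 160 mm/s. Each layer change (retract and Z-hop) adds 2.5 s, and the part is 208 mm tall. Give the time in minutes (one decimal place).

Line area = 0.26 × 0.61, so 0.1586 mm².
Toolpath length = 20.7 cm³ / 0.1586 mm² = 20700 / 0.1586 = 130517 mm.
Print-move time = 130517 / 160, so 815.7 s.
Layer count = ceil(208 / 0.26) = 800.
Layer-change overhead = 800 × 2.5 = 2000 s.
Altogether 815.7 + 2000 = 2815.7 s, i.e. 46.9 minutes.

46.9 minutes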